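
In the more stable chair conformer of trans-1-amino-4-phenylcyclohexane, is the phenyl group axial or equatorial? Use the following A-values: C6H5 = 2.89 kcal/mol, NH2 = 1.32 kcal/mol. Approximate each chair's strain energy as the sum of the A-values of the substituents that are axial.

C1 and C4 have opposite parity, so for the trans isomer the two substituents are e,e in one chair and a,a in the other.
Chair I (phenyl axial, amino axial): E = 4.21 kcal/mol.
Chair II (phenyl equatorial, amino equatorial): E = 0.00 kcal/mol.
Chair II is the more stable (lower-energy) conformer, and in that chair the phenyl group is equatorial.

equatorial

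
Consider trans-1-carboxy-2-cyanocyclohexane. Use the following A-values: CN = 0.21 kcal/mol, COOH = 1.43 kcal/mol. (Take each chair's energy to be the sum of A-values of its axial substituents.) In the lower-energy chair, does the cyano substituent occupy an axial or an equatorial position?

equatorial

C1 and C2 have opposite parity, so for the trans isomer the two substituents are e,e in one chair and a,a in the other.
Chair I (cyano axial, carboxyl axial): E = 1.64 kcal/mol.
Chair II (cyano equatorial, carboxyl equatorial): E = 0.00 kcal/mol.
Chair II is the more stable (lower-energy) conformer, and in that chair the cyano group is equatorial.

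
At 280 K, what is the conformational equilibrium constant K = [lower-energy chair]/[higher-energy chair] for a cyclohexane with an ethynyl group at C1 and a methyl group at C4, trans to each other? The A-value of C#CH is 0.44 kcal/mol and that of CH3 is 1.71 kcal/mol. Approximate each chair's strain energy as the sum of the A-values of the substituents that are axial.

C1 and C4 have opposite parity, so for the trans isomer the two substituents are e,e in one chair and a,a in the other.
Chair I (ethynyl axial, methyl axial): E = 2.15 kcal/mol; chair II (ethynyl equatorial, methyl equatorial): E = 0.00 kcal/mol.
ΔG = 2.15 kcal/mol between the two chairs.
K = exp(ΔG/RT) with R = 1.987×10⁻³ kcal mol⁻¹ K⁻¹ and T = 280 K gives K ≈ 47.7.

K ≈ 47.7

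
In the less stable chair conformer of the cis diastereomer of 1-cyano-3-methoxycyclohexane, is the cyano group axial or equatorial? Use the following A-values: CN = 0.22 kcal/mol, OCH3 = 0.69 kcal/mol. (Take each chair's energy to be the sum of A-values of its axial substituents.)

C1 and C3 have the same parity, so for the cis isomer the two substituents are e,e in one chair and a,a in the other.
Chair I (cyano axial, methoxy axial): E = 0.91 kcal/mol.
Chair II (cyano equatorial, methoxy equatorial): E = 0.00 kcal/mol.
Chair I is the less stable (higher-energy) conformer, and in that chair the cyano group is axial.

axial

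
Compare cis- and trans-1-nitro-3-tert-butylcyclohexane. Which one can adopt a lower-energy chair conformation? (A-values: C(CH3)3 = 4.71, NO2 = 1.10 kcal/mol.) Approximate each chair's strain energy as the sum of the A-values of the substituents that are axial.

cis

At 1,3 positions (parity same): cis → (e,e or a,a); trans → (a,e or e,a).
Best chair for cis: E = 0.00 kcal/mol; best chair for trans: E = 1.10 kcal/mol.
The cis isomer is lower by 1.10 kcal/mol.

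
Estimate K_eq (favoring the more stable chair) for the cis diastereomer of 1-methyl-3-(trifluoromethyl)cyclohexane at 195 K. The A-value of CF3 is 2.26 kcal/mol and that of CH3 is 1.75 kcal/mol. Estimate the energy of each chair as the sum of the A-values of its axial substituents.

K ≈ 31236

C1 and C3 have the same parity, so for the cis isomer the two substituents are e,e in one chair and a,a in the other.
Chair I (trifluoromethyl axial, methyl axial): E = 4.01 kcal/mol; chair II (trifluoromethyl equatorial, methyl equatorial): E = 0.00 kcal/mol.
ΔG = 4.01 kcal/mol between the two chairs.
K = exp(ΔG/RT) with R = 1.987×10⁻³ kcal mol⁻¹ K⁻¹ and T = 195 K gives K ≈ 3.12e+04.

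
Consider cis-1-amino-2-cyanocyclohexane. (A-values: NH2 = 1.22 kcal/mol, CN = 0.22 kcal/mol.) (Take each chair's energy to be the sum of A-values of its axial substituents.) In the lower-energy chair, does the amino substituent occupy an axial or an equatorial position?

C1 and C2 have opposite parity, so for the cis isomer the two substituents are one axial and one equatorial in each chair.
Chair I (amino axial, cyano equatorial): E = 1.22 kcal/mol.
Chair II (amino equatorial, cyano axial): E = 0.22 kcal/mol.
Chair II is the more stable (lower-energy) conformer, and in that chair the amino group is equatorial.

equatorial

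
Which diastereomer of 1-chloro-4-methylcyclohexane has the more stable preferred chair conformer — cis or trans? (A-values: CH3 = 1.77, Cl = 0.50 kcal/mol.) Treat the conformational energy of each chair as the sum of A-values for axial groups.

trans

At 1,4 positions (parity opposite): cis → (a,e or e,a); trans → (e,e or a,a).
Best chair for cis: E = 0.50 kcal/mol; best chair for trans: E = 0.00 kcal/mol.
The trans isomer is lower by 0.50 kcal/mol.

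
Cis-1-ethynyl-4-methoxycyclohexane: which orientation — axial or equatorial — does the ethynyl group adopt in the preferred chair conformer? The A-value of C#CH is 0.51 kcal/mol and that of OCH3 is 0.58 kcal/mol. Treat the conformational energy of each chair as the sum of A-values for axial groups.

C1 and C4 have opposite parity, so for the cis isomer the two substituents are one axial and one equatorial in each chair.
Chair I (ethynyl axial, methoxy equatorial): E = 0.51 kcal/mol.
Chair II (ethynyl equatorial, methoxy axial): E = 0.58 kcal/mol.
Chair I is the more stable (lower-energy) conformer, and in that chair the ethynyl group is axial.

axial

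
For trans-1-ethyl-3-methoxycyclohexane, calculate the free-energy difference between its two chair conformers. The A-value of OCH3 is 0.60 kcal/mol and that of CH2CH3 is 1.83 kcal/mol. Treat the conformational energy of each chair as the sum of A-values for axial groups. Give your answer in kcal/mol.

C1 and C3 have the same parity, so for the trans isomer the two substituents are one axial and one equatorial in each chair.
Chair I (methoxy axial, ethyl equatorial): E = 0.60 kcal/mol.
Chair II (methoxy equatorial, ethyl axial): E = 1.83 kcal/mol.
ΔE = 1.83 − 0.60 = 1.23 kcal/mol; chair I is more stable.

1.23 kcal/mol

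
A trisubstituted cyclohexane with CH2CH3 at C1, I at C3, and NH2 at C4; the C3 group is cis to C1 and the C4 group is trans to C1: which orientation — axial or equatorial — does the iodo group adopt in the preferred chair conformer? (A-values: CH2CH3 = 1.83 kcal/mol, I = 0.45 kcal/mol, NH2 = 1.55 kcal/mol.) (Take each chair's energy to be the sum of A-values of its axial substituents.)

equatorial

Chair I (ethyl axial, iodo axial, amino axial): E = 3.83 kcal/mol.
Chair II (ethyl equatorial, iodo equatorial, amino equatorial): E = 0.00 kcal/mol.
Chair II is the more stable (lower-energy) conformer, and in that chair the iodo group is equatorial.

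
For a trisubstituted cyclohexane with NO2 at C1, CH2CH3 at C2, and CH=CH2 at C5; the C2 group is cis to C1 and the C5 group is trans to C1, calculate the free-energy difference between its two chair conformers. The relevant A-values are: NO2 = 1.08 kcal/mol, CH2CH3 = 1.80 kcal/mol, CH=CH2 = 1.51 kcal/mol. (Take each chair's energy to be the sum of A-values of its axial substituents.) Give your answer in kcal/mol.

Chair I (nitro axial, ethyl equatorial, vinyl equatorial): E = 1.08 kcal/mol.
Chair II (nitro equatorial, ethyl axial, vinyl axial): E = 3.31 kcal/mol.
ΔE = 3.31 − 1.08 = 2.23 kcal/mol; chair I is more stable.

2.23 kcal/mol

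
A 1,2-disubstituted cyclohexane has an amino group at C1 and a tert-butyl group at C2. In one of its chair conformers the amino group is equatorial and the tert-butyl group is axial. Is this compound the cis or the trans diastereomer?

C1 and C2 have opposite parity, so their axial bonds point in opposite directions.
With opposite-parity carbons, two substituents on the same face are one axial and one equatorial; opposite faces give both axial or both equatorial.
Here the groups are equatorial/axial → same face → cis.

cis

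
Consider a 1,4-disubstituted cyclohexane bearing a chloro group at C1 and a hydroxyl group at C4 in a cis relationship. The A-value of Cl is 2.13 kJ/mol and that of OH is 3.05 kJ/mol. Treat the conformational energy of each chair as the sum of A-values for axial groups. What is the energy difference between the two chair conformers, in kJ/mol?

0.92 kJ/mol

C1 and C4 have opposite parity, so for the cis isomer the two substituents are one axial and one equatorial in each chair.
Chair I (chloro axial, hydroxyl equatorial): E = 2.13 kJ/mol.
Chair II (chloro equatorial, hydroxyl axial): E = 3.05 kJ/mol.
ΔE = 3.05 − 2.13 = 0.92 kJ/mol; chair I is more stable.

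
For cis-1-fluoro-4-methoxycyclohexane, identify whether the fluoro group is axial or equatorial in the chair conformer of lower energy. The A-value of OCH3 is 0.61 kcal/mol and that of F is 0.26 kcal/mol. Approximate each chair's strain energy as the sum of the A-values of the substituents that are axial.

C1 and C4 have opposite parity, so for the cis isomer the two substituents are one axial and one equatorial in each chair.
Chair I (methoxy axial, fluoro equatorial): E = 0.61 kcal/mol.
Chair II (methoxy equatorial, fluoro axial): E = 0.26 kcal/mol.
Chair II is the more stable (lower-energy) conformer, and in that chair the fluoro group is axial.

axial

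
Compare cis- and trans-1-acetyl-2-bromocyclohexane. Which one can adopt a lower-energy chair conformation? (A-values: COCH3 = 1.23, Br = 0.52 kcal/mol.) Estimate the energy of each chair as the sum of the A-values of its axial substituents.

At 1,2 positions (parity opposite): cis → (a,e or e,a); trans → (e,e or a,a).
Best chair for cis: E = 0.52 kcal/mol; best chair for trans: E = 0.00 kcal/mol.
The trans isomer is lower by 0.52 kcal/mol.

trans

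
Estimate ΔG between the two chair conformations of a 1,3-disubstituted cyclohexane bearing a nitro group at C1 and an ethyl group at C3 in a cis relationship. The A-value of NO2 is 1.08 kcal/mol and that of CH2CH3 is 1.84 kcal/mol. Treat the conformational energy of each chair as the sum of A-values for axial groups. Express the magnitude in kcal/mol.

C1 and C3 have the same parity, so for the cis isomer the two substituents are e,e in one chair and a,a in the other.
Chair I (nitro axial, ethyl axial): E = 2.92 kcal/mol.
Chair II (nitro equatorial, ethyl equatorial): E = 0.00 kcal/mol.
ΔE = 2.92 − 0.00 = 2.92 kcal/mol; chair II is more stable.

2.92 kcal/mol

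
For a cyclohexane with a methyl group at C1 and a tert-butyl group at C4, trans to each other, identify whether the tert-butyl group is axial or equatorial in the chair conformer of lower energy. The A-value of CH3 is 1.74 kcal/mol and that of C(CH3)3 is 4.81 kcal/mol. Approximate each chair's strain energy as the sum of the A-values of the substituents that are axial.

equatorial

C1 and C4 have opposite parity, so for the trans isomer the two substituents are e,e in one chair and a,a in the other.
Chair I (methyl axial, tert-butyl axial): E = 6.55 kcal/mol.
Chair II (methyl equatorial, tert-butyl equatorial): E = 0.00 kcal/mol.
Chair II is the more stable (lower-energy) conformer, and in that chair the tert-butyl group is equatorial.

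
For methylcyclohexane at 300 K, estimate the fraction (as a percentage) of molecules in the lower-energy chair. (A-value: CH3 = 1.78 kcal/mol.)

95.2%

One chair has the methyl group axial (E = 1.78 kcal/mol) and the other has it equatorial (E = 0).
ΔG = 1.78 kcal/mol between the two chairs.
K = exp(ΔG/RT) with R = 1.987×10⁻³ kcal mol⁻¹ K⁻¹ and T = 300 K gives K ≈ 19.8.
Fraction in the lower-energy chair = K/(K+1) = 95.2%.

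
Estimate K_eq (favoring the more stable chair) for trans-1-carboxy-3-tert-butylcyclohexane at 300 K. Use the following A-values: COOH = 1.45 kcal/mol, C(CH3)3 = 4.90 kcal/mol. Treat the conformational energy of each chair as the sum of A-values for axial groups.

C1 and C3 have the same parity, so for the trans isomer the two substituents are one axial and one equatorial in each chair.
Chair I (carboxyl axial, tert-butyl equatorial): E = 1.45 kcal/mol; chair II (carboxyl equatorial, tert-butyl axial): E = 4.90 kcal/mol.
ΔG = 3.45 kcal/mol between the two chairs.
K = exp(ΔG/RT) with R = 1.987×10⁻³ kcal mol⁻¹ K⁻¹ and T = 300 K gives K ≈ 326.

K ≈ 326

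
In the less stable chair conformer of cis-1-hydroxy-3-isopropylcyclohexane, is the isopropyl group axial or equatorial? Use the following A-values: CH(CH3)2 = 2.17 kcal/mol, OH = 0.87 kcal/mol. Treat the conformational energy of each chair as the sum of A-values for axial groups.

axial

C1 and C3 have the same parity, so for the cis isomer the two substituents are e,e in one chair and a,a in the other.
Chair I (isopropyl axial, hydroxyl axial): E = 3.04 kcal/mol.
Chair II (isopropyl equatorial, hydroxyl equatorial): E = 0.00 kcal/mol.
Chair I is the less stable (higher-energy) conformer, and in that chair the isopropyl group is axial.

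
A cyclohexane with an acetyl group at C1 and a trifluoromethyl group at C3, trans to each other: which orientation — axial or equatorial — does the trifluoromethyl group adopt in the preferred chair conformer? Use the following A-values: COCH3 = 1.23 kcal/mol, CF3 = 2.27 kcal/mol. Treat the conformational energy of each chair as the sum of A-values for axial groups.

C1 and C3 have the same parity, so for the trans isomer the two substituents are one axial and one equatorial in each chair.
Chair I (acetyl axial, trifluoromethyl equatorial): E = 1.23 kcal/mol.
Chair II (acetyl equatorial, trifluoromethyl axial): E = 2.27 kcal/mol.
Chair I is the more stable (lower-energy) conformer, and in that chair the trifluoromethyl group is equatorial.

equatorial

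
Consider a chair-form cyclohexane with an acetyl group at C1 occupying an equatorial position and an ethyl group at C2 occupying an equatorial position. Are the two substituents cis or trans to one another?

C1 and C2 have opposite parity, so their axial bonds point in opposite directions.
With opposite-parity carbons, two substituents on the same face are one axial and one equatorial; opposite faces give both axial or both equatorial.
Here the groups are equatorial/equatorial → opposite face → trans.

trans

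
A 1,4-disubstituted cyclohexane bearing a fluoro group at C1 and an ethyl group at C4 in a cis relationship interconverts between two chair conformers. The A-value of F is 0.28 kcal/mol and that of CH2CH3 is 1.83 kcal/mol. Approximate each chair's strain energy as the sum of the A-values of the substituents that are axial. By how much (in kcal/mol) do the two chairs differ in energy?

C1 and C4 have opposite parity, so for the cis isomer the two substituents are one axial and one equatorial in each chair.
Chair I (fluoro axial, ethyl equatorial): E = 0.28 kcal/mol.
Chair II (fluoro equatorial, ethyl axial): E = 1.83 kcal/mol.
ΔE = 1.83 − 0.28 = 1.55 kcal/mol; chair I is more stable.

1.55 kcal/mol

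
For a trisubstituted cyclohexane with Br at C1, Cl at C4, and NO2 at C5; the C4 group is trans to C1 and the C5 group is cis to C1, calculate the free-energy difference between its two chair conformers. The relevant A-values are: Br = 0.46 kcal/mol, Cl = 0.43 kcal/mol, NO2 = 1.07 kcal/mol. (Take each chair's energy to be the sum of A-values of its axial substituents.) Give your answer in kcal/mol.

1.96 kcal/mol

Chair I (bromo axial, chloro axial, nitro axial): E = 1.96 kcal/mol.
Chair II (bromo equatorial, chloro equatorial, nitro equatorial): E = 0.00 kcal/mol.
ΔE = 1.96 − 0.00 = 1.96 kcal/mol; chair II is more stable.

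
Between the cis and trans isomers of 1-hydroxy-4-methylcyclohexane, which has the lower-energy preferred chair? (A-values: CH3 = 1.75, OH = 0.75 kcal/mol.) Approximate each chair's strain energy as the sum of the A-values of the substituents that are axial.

trans

At 1,4 positions (parity opposite): cis → (a,e or e,a); trans → (e,e or a,a).
Best chair for cis: E = 0.75 kcal/mol; best chair for trans: E = 0.00 kcal/mol.
The trans isomer is lower by 0.75 kcal/mol.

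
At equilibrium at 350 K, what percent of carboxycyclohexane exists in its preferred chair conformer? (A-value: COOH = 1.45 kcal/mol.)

One chair has the carboxyl group axial (E = 1.45 kcal/mol) and the other has it equatorial (E = 0).
ΔG = 1.45 kcal/mol between the two chairs.
K = exp(ΔG/RT) with R = 1.987×10⁻³ kcal mol⁻¹ K⁻¹ and T = 350 K gives K ≈ 8.04.
Fraction in the lower-energy chair = K/(K+1) = 88.9%.

88.9%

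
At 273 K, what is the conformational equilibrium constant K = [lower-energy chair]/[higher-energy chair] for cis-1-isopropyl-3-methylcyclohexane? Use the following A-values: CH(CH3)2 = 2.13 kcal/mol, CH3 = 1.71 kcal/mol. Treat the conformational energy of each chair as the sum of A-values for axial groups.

K ≈ 1187

C1 and C3 have the same parity, so for the cis isomer the two substituents are e,e in one chair and a,a in the other.
Chair I (isopropyl axial, methyl axial): E = 3.84 kcal/mol; chair II (isopropyl equatorial, methyl equatorial): E = 0.00 kcal/mol.
ΔG = 3.84 kcal/mol between the two chairs.
K = exp(ΔG/RT) with R = 1.987×10⁻³ kcal mol⁻¹ K⁻¹ and T = 273 K gives K ≈ 1.19e+03.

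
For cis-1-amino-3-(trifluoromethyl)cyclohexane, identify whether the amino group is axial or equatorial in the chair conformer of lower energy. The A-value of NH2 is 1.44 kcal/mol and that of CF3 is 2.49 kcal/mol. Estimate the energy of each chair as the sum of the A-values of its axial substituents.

equatorial

C1 and C3 have the same parity, so for the cis isomer the two substituents are e,e in one chair and a,a in the other.
Chair I (amino axial, trifluoromethyl axial): E = 3.93 kcal/mol.
Chair II (amino equatorial, trifluoromethyl equatorial): E = 0.00 kcal/mol.
Chair II is the more stable (lower-energy) conformer, and in that chair the amino group is equatorial.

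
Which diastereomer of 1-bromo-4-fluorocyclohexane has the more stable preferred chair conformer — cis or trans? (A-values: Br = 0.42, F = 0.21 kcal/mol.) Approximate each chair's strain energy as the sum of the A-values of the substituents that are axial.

At 1,4 positions (parity opposite): cis → (a,e or e,a); trans → (e,e or a,a).
Best chair for cis: E = 0.21 kcal/mol; best chair for trans: E = 0.00 kcal/mol.
The trans isomer is lower by 0.21 kcal/mol.

trans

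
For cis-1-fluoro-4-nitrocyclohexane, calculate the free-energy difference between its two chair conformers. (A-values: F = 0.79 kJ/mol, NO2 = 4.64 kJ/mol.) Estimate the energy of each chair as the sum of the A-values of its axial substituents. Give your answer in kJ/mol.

C1 and C4 have opposite parity, so for the cis isomer the two substituents are one axial and one equatorial in each chair.
Chair I (fluoro axial, nitro equatorial): E = 0.79 kJ/mol.
Chair II (fluoro equatorial, nitro axial): E = 4.64 kJ/mol.
ΔE = 4.64 − 0.79 = 3.85 kJ/mol; chair I is more stable.

3.85 kJ/mol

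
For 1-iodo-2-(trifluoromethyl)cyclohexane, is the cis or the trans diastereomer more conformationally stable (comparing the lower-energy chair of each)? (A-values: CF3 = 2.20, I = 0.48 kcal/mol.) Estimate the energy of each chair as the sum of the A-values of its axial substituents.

At 1,2 positions (parity opposite): cis → (a,e or e,a); trans → (e,e or a,a).
Best chair for cis: E = 0.48 kcal/mol; best chair for trans: E = 0.00 kcal/mol.
The trans isomer is lower by 0.48 kcal/mol.

trans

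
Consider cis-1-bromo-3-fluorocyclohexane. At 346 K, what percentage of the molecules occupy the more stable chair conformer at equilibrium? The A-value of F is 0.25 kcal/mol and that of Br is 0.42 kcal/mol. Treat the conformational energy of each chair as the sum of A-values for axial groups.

C1 and C3 have the same parity, so for the cis isomer the two substituents are e,e in one chair and a,a in the other.
Chair I (fluoro axial, bromo axial): E = 0.67 kcal/mol; chair II (fluoro equatorial, bromo equatorial): E = 0.00 kcal/mol.
ΔG = 0.67 kcal/mol between the two chairs.
K = exp(ΔG/RT) with R = 1.987×10⁻³ kcal mol⁻¹ K⁻¹ and T = 346 K gives K ≈ 2.65.
Fraction in the lower-energy chair = K/(K+1) = 72.6%.

72.6%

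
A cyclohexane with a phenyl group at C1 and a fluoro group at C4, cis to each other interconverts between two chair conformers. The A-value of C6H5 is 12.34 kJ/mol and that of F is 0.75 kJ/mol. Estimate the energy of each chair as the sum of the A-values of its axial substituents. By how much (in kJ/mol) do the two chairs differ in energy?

C1 and C4 have opposite parity, so for the cis isomer the two substituents are one axial and one equatorial in each chair.
Chair I (phenyl axial, fluoro equatorial): E = 12.34 kJ/mol.
Chair II (phenyl equatorial, fluoro axial): E = 0.75 kJ/mol.
ΔE = 12.34 − 0.75 = 11.59 kJ/mol; chair II is more stable.

11.59 kJ/mol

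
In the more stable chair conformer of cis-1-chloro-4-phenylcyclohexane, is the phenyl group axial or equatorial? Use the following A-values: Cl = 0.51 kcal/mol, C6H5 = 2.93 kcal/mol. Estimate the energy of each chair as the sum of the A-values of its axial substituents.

C1 and C4 have opposite parity, so for the cis isomer the two substituents are one axial and one equatorial in each chair.
Chair I (chloro axial, phenyl equatorial): E = 0.51 kcal/mol.
Chair II (chloro equatorial, phenyl axial): E = 2.93 kcal/mol.
Chair I is the more stable (lower-energy) conformer, and in that chair the phenyl group is equatorial.

equatorial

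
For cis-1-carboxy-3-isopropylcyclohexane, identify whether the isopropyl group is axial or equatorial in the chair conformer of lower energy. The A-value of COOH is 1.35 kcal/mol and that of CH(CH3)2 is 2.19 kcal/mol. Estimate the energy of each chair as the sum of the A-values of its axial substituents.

equatorial

C1 and C3 have the same parity, so for the cis isomer the two substituents are e,e in one chair and a,a in the other.
Chair I (carboxyl axial, isopropyl axial): E = 3.54 kcal/mol.
Chair II (carboxyl equatorial, isopropyl equatorial): E = 0.00 kcal/mol.
Chair II is the more stable (lower-energy) conformer, and in that chair the isopropyl group is equatorial.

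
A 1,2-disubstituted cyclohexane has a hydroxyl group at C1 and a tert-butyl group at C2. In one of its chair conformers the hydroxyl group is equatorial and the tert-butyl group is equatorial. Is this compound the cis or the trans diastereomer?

C1 and C2 have opposite parity, so their axial bonds point in opposite directions.
With opposite-parity carbons, two substituents on the same face are one axial and one equatorial; opposite faces give both axial or both equatorial.
Here the groups are equatorial/equatorial → opposite face → trans.

trans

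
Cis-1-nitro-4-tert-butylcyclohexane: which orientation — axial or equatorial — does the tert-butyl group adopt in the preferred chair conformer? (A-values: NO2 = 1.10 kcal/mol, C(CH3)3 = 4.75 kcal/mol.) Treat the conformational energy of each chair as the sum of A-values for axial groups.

equatorial

C1 and C4 have opposite parity, so for the cis isomer the two substituents are one axial and one equatorial in each chair.
Chair I (nitro axial, tert-butyl equatorial): E = 1.10 kcal/mol.
Chair II (nitro equatorial, tert-butyl axial): E = 4.75 kcal/mol.
Chair I is the more stable (lower-energy) conformer, and in that chair the tert-butyl group is equatorial.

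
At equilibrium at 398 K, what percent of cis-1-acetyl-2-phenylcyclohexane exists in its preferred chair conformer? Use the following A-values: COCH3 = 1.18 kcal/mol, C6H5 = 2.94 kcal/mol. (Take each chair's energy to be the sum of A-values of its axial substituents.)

90.3%

C1 and C2 have opposite parity, so for the cis isomer the two substituents are one axial and one equatorial in each chair.
Chair I (acetyl axial, phenyl equatorial): E = 1.18 kcal/mol; chair II (acetyl equatorial, phenyl axial): E = 2.94 kcal/mol.
ΔG = 1.76 kcal/mol between the two chairs.
K = exp(ΔG/RT) with R = 1.987×10⁻³ kcal mol⁻¹ K⁻¹ and T = 398 K gives K ≈ 9.26.
Fraction in the lower-energy chair = K/(K+1) = 90.3%.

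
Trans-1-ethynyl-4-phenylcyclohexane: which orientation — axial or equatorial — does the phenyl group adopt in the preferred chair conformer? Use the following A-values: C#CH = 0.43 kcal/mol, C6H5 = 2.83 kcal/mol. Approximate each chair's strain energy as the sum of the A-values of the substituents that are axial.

C1 and C4 have opposite parity, so for the trans isomer the two substituents are e,e in one chair and a,a in the other.
Chair I (ethynyl axial, phenyl axial): E = 3.26 kcal/mol.
Chair II (ethynyl equatorial, phenyl equatorial): E = 0.00 kcal/mol.
Chair II is the more stable (lower-energy) conformer, and in that chair the phenyl group is equatorial.

equatorial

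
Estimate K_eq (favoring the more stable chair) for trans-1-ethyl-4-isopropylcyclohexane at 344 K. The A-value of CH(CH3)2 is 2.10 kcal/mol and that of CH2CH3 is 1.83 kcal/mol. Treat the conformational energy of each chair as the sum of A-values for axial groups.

K ≈ 314

C1 and C4 have opposite parity, so for the trans isomer the two substituents are e,e in one chair and a,a in the other.
Chair I (isopropyl axial, ethyl axial): E = 3.93 kcal/mol; chair II (isopropyl equatorial, ethyl equatorial): E = 0.00 kcal/mol.
ΔG = 3.93 kcal/mol between the two chairs.
K = exp(ΔG/RT) with R = 1.987×10⁻³ kcal mol⁻¹ K⁻¹ and T = 344 K gives K ≈ 314.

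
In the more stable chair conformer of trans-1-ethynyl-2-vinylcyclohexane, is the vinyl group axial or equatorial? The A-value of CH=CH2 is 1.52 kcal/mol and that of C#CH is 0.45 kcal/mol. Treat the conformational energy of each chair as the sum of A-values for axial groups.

equatorial

C1 and C2 have opposite parity, so for the trans isomer the two substituents are e,e in one chair and a,a in the other.
Chair I (vinyl axial, ethynyl axial): E = 1.97 kcal/mol.
Chair II (vinyl equatorial, ethynyl equatorial): E = 0.00 kcal/mol.
Chair II is the more stable (lower-energy) conformer, and in that chair the vinyl group is equatorial.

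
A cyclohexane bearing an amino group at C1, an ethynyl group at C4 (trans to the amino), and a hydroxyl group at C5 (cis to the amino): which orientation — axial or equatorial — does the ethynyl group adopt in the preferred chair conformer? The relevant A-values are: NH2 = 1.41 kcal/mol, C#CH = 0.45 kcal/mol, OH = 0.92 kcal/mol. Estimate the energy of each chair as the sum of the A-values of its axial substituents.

Chair I (amino axial, ethynyl axial, hydroxyl axial): E = 2.78 kcal/mol.
Chair II (amino equatorial, ethynyl equatorial, hydroxyl equatorial): E = 0.00 kcal/mol.
Chair II is the more stable (lower-energy) conformer, and in that chair the ethynyl group is equatorial.

equatorial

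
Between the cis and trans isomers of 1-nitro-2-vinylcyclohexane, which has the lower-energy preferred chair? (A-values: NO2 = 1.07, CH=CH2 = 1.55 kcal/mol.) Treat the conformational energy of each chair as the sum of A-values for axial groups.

trans

At 1,2 positions (parity opposite): cis → (a,e or e,a); trans → (e,e or a,a).
Best chair for cis: E = 1.07 kcal/mol; best chair for trans: E = 0.00 kcal/mol.
The trans isomer is lower by 1.07 kcal/mol.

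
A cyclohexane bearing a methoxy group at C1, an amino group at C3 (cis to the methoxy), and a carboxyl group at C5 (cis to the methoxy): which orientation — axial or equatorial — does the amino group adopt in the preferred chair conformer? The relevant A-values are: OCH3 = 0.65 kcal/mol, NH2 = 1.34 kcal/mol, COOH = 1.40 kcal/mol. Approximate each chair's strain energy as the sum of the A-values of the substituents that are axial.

equatorial

Chair I (methoxy axial, amino axial, carboxyl axial): E = 3.39 kcal/mol.
Chair II (methoxy equatorial, amino equatorial, carboxyl equatorial): E = 0.00 kcal/mol.
Chair II is the more stable (lower-energy) conformer, and in that chair the amino group is equatorial.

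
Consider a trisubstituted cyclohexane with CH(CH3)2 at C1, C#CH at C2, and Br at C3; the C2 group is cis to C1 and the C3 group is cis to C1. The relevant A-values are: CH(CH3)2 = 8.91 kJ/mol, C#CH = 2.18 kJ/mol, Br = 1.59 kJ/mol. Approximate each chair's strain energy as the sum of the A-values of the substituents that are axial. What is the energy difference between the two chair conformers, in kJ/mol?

Chair I (isopropyl axial, ethynyl equatorial, bromo axial): E = 10.50 kJ/mol.
Chair II (isopropyl equatorial, ethynyl axial, bromo equatorial): E = 2.18 kJ/mol.
ΔE = 10.50 − 2.18 = 8.32 kJ/mol; chair II is more stable.

8.32 kJ/mol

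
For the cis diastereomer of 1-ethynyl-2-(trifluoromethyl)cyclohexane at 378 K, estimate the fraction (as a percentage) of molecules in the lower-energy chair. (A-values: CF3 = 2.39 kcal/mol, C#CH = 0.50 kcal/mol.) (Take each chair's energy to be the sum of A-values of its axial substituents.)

C1 and C2 have opposite parity, so for the cis isomer the two substituents are one axial and one equatorial in each chair.
Chair I (trifluoromethyl axial, ethynyl equatorial): E = 2.39 kcal/mol; chair II (trifluoromethyl equatorial, ethynyl axial): E = 0.50 kcal/mol.
ΔG = 1.89 kcal/mol between the two chairs.
K = exp(ΔG/RT) with R = 1.987×10⁻³ kcal mol⁻¹ K⁻¹ and T = 378 K gives K ≈ 12.4.
Fraction in the lower-energy chair = K/(K+1) = 92.5%.

92.5%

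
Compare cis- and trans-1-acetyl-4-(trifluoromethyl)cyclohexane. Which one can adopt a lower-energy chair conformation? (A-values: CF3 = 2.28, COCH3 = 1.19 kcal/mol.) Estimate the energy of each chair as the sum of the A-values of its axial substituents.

At 1,4 positions (parity opposite): cis → (a,e or e,a); trans → (e,e or a,a).
Best chair for cis: E = 1.19 kcal/mol; best chair for trans: E = 0.00 kcal/mol.
The trans isomer is lower by 1.19 kcal/mol.

trans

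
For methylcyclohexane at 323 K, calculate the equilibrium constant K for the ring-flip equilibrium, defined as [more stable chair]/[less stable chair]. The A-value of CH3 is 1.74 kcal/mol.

One chair has the methyl group axial (E = 1.74 kcal/mol) and the other has it equatorial (E = 0).
ΔG = 1.74 kcal/mol between the two chairs.
K = exp(ΔG/RT) with R = 1.987×10⁻³ kcal mol⁻¹ K⁻¹ and T = 323 K gives K ≈ 15.

K ≈ 15.0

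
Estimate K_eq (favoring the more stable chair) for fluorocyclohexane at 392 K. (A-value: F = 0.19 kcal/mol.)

K ≈ 1.28

One chair has the fluoro group axial (E = 0.19 kcal/mol) and the other has it equatorial (E = 0).
ΔG = 0.19 kcal/mol between the two chairs.
K = exp(ΔG/RT) with R = 1.987×10⁻³ kcal mol⁻¹ K⁻¹ and T = 392 K gives K ≈ 1.28.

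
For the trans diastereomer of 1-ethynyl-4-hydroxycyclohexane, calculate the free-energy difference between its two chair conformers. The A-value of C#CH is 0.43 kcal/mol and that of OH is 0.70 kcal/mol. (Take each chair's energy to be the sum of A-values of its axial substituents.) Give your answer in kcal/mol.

1.13 kcal/mol

C1 and C4 have opposite parity, so for the trans isomer the two substituents are e,e in one chair and a,a in the other.
Chair I (ethynyl axial, hydroxyl axial): E = 1.13 kcal/mol.
Chair II (ethynyl equatorial, hydroxyl equatorial): E = 0.00 kcal/mol.
ΔE = 1.13 − 0.00 = 1.13 kcal/mol; chair II is more stable.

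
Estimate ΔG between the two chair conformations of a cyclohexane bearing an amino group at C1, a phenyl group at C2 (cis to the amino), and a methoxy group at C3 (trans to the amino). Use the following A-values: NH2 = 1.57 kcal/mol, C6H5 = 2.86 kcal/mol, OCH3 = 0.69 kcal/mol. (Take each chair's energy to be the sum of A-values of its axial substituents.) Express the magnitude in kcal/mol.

Chair I (amino axial, phenyl equatorial, methoxy equatorial): E = 1.57 kcal/mol.
Chair II (amino equatorial, phenyl axial, methoxy axial): E = 3.55 kcal/mol.
ΔE = 3.55 − 1.57 = 1.98 kcal/mol; chair I is more stable.

1.98 kcal/mol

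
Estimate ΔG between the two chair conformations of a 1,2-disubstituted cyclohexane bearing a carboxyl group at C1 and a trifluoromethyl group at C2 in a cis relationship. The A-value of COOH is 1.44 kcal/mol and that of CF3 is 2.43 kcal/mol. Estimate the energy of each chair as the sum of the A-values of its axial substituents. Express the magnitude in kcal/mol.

0.99 kcal/mol

C1 and C2 have opposite parity, so for the cis isomer the two substituents are one axial and one equatorial in each chair.
Chair I (carboxyl axial, trifluoromethyl equatorial): E = 1.44 kcal/mol.
Chair II (carboxyl equatorial, trifluoromethyl axial): E = 2.43 kcal/mol.
ΔE = 2.43 − 1.44 = 0.99 kcal/mol; chair I is more stable.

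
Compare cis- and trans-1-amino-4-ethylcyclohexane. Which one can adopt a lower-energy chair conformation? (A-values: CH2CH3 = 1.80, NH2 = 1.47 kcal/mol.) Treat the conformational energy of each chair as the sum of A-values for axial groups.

At 1,4 positions (parity opposite): cis → (a,e or e,a); trans → (e,e or a,a).
Best chair for cis: E = 1.47 kcal/mol; best chair for trans: E = 0.00 kcal/mol.
The trans isomer is lower by 1.47 kcal/mol.

trans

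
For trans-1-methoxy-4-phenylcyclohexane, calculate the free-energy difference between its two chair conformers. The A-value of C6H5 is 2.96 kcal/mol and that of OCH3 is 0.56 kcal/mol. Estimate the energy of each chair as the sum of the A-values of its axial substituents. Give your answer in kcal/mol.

3.52 kcal/mol

C1 and C4 have opposite parity, so for the trans isomer the two substituents are e,e in one chair and a,a in the other.
Chair I (phenyl axial, methoxy axial): E = 3.52 kcal/mol.
Chair II (phenyl equatorial, methoxy equatorial): E = 0.00 kcal/mol.
ΔE = 3.52 − 0.00 = 3.52 kcal/mol; chair II is more stable.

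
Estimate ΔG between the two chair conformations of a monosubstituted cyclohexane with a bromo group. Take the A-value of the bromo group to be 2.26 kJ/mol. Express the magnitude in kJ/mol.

2.26 kJ/mol

A monosubstituted cyclohexane has one chair with the bromo group axial (E = A = 2.26 kJ/mol) and one with it equatorial (E = 0).
ΔE = 2.26 − 0 = 2.26 kJ/mol.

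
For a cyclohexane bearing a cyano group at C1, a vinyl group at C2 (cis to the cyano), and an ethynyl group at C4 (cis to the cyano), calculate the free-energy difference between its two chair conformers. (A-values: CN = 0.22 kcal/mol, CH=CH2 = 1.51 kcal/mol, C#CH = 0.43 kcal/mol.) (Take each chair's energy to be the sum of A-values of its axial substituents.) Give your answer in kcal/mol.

1.72 kcal/mol

Chair I (cyano axial, vinyl equatorial, ethynyl equatorial): E = 0.22 kcal/mol.
Chair II (cyano equatorial, vinyl axial, ethynyl axial): E = 1.94 kcal/mol.
ΔE = 1.94 − 0.22 = 1.72 kcal/mol; chair I is more stable.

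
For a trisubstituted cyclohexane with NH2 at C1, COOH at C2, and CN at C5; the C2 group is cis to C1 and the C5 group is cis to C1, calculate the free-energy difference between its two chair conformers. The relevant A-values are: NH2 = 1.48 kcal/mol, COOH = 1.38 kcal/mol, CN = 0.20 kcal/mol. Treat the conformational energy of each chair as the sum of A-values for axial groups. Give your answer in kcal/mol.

Chair I (amino axial, carboxyl equatorial, cyano axial): E = 1.68 kcal/mol.
Chair II (amino equatorial, carboxyl axial, cyano equatorial): E = 1.38 kcal/mol.
ΔE = 1.68 − 1.38 = 0.30 kcal/mol; chair II is more stable.

0.30 kcal/mol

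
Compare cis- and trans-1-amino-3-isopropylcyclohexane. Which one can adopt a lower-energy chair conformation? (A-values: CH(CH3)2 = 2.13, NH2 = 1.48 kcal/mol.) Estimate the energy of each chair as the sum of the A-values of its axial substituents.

cis

At 1,3 positions (parity same): cis → (e,e or a,a); trans → (a,e or e,a).
Best chair for cis: E = 0.00 kcal/mol; best chair for trans: E = 1.48 kcal/mol.
The cis isomer is lower by 1.48 kcal/mol.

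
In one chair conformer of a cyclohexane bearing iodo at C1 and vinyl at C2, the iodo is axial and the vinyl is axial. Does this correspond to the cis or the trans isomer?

trans

C1 and C2 have opposite parity, so their axial bonds point in opposite directions.
With opposite-parity carbons, two substituents on the same face are one axial and one equatorial; opposite faces give both axial or both equatorial.
Here the groups are axial/axial → opposite face → trans.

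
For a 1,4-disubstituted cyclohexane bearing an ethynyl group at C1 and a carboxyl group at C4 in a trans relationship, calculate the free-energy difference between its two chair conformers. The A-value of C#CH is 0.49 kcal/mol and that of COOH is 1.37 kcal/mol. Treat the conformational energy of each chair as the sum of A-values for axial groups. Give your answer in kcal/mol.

1.86 kcal/mol

C1 and C4 have opposite parity, so for the trans isomer the two substituents are e,e in one chair and a,a in the other.
Chair I (ethynyl axial, carboxyl axial): E = 1.86 kcal/mol.
Chair II (ethynyl equatorial, carboxyl equatorial): E = 0.00 kcal/mol.
ΔE = 1.86 − 0.00 = 1.86 kcal/mol; chair II is more stable.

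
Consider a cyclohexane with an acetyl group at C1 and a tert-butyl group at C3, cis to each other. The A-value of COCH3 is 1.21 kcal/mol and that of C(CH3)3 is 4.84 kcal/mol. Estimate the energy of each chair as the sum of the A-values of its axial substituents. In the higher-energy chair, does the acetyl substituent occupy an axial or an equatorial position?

C1 and C3 have the same parity, so for the cis isomer the two substituents are e,e in one chair and a,a in the other.
Chair I (acetyl axial, tert-butyl axial): E = 6.05 kcal/mol.
Chair II (acetyl equatorial, tert-butyl equatorial): E = 0.00 kcal/mol.
Chair I is the less stable (higher-energy) conformer, and in that chair the acetyl group is axial.

axial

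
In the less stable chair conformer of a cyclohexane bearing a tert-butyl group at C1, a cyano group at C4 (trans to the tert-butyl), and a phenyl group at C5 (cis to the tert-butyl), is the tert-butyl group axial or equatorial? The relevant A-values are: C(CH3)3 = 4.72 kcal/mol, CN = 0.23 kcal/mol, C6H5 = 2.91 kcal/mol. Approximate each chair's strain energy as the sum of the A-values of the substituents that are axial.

axial

Chair I (tert-butyl axial, cyano axial, phenyl axial): E = 7.86 kcal/mol.
Chair II (tert-butyl equatorial, cyano equatorial, phenyl equatorial): E = 0.00 kcal/mol.
Chair I is the less stable (higher-energy) conformer, and in that chair the tert-butyl group is axial.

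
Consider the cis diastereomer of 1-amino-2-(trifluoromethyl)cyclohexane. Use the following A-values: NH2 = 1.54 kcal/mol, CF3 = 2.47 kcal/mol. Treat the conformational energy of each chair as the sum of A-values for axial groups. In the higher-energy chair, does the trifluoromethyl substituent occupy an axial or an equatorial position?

axial

C1 and C2 have opposite parity, so for the cis isomer the two substituents are one axial and one equatorial in each chair.
Chair I (amino axial, trifluoromethyl equatorial): E = 1.54 kcal/mol.
Chair II (amino equatorial, trifluoromethyl axial): E = 2.47 kcal/mol.
Chair II is the less stable (higher-energy) conformer, and in that chair the trifluoromethyl group is axial.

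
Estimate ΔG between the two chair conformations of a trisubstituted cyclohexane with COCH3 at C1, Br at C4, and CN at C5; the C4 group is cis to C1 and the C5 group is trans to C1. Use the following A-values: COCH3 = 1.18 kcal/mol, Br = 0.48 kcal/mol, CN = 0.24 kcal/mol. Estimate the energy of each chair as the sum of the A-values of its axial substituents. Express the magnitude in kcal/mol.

0.46 kcal/mol

Chair I (acetyl axial, bromo equatorial, cyano equatorial): E = 1.18 kcal/mol.
Chair II (acetyl equatorial, bromo axial, cyano axial): E = 0.72 kcal/mol.
ΔE = 1.18 − 0.72 = 0.46 kcal/mol; chair II is more stable.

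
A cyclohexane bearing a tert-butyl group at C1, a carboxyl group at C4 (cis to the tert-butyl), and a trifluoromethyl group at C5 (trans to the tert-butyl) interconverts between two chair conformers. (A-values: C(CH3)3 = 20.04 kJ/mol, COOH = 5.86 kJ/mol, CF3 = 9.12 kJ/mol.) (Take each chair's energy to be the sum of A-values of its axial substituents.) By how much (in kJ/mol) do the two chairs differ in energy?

5.06 kJ/mol

Chair I (tert-butyl axial, carboxyl equatorial, trifluoromethyl equatorial): E = 20.04 kJ/mol.
Chair II (tert-butyl equatorial, carboxyl axial, trifluoromethyl axial): E = 14.98 kJ/mol.
ΔE = 20.04 − 14.98 = 5.06 kJ/mol; chair II is more stable.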